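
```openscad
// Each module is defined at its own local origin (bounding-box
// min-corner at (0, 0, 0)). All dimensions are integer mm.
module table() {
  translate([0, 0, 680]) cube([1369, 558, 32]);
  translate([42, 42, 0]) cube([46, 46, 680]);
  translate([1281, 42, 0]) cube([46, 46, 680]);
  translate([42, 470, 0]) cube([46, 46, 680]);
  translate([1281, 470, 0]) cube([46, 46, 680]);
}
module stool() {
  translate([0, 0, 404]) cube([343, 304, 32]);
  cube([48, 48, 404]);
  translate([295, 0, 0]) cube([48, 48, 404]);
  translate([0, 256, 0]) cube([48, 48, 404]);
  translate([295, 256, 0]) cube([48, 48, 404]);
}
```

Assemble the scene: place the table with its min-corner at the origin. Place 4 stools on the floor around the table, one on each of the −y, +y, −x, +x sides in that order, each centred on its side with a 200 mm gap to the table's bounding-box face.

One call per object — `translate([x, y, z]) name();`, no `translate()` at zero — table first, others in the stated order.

table();
translate([513, -504, 0]) stool();
translate([513, 758, 0]) stool();
translate([-543, 127, 0]) stool();
translate([1569, 127, 0]) stool();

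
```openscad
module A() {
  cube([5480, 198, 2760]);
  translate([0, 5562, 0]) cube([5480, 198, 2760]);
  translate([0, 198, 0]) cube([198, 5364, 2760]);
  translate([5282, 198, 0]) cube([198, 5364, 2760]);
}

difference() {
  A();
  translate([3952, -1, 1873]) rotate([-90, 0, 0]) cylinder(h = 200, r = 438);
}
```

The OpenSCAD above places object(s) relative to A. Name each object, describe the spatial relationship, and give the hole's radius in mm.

A is a house frame. The house frame has a circular hole through its front wall. The hole's radius is 438 mm.

The subtracted cylinder has r = 438 mm.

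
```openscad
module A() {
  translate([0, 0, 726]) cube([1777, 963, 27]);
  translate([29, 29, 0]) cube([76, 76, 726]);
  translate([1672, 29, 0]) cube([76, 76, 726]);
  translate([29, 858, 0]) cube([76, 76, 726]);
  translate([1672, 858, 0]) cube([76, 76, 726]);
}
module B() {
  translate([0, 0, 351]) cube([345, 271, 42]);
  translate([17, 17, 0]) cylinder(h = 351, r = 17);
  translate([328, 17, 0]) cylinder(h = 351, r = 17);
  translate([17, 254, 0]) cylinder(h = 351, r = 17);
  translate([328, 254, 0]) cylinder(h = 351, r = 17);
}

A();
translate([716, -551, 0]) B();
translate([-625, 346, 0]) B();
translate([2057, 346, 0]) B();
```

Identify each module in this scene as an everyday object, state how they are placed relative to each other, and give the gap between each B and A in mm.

Each stool's nearest face is 280 mm from the table's bounding box.

A is a table. B is a stool. Three stools sit around the table at the −y, −x, +x sides. The gap between each stool and the table is 280 mm.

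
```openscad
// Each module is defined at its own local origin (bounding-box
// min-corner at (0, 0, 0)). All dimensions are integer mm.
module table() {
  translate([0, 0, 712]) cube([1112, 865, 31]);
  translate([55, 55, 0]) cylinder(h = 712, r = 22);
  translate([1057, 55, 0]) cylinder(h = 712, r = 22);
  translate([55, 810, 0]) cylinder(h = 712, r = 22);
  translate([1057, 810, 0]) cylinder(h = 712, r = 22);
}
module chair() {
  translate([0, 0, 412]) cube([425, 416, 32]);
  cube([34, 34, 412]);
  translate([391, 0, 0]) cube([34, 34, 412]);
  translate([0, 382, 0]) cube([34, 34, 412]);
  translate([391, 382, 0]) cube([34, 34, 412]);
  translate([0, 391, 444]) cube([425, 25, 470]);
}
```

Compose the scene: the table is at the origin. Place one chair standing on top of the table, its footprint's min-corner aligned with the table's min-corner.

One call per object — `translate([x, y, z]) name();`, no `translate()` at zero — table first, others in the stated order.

table();
translate([0, 0, 743]) chair();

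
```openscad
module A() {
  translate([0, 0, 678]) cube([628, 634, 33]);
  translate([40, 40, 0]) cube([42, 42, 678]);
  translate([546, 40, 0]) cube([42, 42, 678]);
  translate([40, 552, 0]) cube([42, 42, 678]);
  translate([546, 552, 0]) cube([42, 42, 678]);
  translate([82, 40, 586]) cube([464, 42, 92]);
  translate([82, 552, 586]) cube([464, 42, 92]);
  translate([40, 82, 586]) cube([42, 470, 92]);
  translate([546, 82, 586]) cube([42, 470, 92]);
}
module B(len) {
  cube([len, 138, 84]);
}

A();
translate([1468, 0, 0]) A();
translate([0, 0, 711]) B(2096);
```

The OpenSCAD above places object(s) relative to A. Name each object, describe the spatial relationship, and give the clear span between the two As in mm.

A is a table. B is a beam. A beam spans the tops of two tables. The clear span between the two tables is 840 mm.

Second table starts at x = 1468; first ends at x = 628; clear span = 1468 − 628 = 840 mm.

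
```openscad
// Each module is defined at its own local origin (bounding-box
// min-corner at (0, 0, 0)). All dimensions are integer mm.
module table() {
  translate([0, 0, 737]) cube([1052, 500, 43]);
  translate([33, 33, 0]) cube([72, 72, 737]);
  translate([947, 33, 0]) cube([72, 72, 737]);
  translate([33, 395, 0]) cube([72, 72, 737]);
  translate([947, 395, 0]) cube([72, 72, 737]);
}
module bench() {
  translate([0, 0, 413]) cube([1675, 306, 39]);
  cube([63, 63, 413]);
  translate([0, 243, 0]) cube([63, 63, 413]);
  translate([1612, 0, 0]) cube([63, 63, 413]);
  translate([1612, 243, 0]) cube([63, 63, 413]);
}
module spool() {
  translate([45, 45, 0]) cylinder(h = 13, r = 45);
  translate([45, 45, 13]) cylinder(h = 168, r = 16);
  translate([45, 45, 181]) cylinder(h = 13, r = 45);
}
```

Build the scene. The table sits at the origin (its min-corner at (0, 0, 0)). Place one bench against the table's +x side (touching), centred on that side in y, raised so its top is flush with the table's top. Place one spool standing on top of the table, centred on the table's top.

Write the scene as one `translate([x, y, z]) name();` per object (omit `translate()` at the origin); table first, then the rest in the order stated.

table();
translate([1052, 97, 328]) bench();
translate([481, 205, 780]) spool();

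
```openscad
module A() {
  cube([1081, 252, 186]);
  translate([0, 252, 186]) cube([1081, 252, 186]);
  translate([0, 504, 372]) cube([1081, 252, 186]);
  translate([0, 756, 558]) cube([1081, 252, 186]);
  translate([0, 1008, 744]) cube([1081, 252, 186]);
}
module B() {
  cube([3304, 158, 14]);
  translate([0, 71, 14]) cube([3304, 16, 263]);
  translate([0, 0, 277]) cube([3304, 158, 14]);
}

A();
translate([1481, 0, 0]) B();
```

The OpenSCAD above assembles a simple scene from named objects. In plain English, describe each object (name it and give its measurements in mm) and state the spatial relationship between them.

A is a straight staircase of 5 solid steps. Each step is 1081 mm wide (x), 252 mm deep (y, the going) and 186 mm tall (the rise). The first step rests on the floor; each subsequent step sits one going further in +y and one rise higher in +z, directly behind and above the previous step with no overlap.

B is an I-beam lying along x, 3304 mm long. Overall section height 291 mm. Two flanges 158 mm wide (y) and 14 mm thick, one on the floor and one at the top; a web 16 mm thick runs between them, centred on the flange width.

The I-beam is on the floor beside the staircase on its +x side.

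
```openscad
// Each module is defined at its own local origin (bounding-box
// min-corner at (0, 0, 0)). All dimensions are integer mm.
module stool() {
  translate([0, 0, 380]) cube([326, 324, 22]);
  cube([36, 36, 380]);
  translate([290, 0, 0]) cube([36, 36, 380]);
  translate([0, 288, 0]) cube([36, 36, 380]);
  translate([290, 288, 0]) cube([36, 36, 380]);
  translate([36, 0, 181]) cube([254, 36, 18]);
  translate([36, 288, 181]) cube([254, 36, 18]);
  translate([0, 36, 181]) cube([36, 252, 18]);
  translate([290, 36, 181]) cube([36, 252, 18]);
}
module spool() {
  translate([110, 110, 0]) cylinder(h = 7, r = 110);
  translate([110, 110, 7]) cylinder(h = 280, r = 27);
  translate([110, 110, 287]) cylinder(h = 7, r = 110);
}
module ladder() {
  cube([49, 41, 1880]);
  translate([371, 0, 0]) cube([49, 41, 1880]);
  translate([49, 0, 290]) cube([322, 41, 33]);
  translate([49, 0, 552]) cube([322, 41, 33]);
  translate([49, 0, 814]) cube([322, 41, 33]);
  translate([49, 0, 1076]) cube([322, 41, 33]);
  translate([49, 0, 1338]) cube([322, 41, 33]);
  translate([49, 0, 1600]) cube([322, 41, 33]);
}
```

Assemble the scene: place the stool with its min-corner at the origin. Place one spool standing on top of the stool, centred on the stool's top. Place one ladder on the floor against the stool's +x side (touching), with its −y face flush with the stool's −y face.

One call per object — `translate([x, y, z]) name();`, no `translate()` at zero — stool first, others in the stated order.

stool();
translate([53, 52, 402]) spool();
translate([326, 0, 0]) ladder();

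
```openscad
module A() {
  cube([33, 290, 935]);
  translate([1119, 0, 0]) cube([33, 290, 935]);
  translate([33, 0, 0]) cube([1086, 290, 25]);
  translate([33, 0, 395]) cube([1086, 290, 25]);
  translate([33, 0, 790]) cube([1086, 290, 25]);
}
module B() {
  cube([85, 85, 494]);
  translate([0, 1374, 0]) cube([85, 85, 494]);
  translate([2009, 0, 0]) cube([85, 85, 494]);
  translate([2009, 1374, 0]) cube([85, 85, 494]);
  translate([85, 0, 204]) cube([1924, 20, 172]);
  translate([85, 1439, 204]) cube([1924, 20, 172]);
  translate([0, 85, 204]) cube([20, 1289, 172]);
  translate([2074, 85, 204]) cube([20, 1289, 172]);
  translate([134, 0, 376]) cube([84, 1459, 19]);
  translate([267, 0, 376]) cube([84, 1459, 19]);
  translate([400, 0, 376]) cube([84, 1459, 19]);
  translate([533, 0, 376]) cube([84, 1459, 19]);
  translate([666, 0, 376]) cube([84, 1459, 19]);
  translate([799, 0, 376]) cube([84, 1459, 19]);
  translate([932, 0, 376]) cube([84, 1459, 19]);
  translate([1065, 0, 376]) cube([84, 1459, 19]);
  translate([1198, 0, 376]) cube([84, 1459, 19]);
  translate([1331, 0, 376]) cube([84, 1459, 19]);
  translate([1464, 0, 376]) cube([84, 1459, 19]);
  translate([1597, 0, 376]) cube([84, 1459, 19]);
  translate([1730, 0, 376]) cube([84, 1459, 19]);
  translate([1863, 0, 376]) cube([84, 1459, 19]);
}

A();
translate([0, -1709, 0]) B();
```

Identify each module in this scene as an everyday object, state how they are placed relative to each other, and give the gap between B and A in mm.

A is a bookshelf. B is a bed frame. The bed frame is on the floor beside the bookshelf on its −y side. The gap between the bed frame and the bookshelf is 250 mm.

The bed frame's nearest face is 250 mm from the bookshelf's −y face.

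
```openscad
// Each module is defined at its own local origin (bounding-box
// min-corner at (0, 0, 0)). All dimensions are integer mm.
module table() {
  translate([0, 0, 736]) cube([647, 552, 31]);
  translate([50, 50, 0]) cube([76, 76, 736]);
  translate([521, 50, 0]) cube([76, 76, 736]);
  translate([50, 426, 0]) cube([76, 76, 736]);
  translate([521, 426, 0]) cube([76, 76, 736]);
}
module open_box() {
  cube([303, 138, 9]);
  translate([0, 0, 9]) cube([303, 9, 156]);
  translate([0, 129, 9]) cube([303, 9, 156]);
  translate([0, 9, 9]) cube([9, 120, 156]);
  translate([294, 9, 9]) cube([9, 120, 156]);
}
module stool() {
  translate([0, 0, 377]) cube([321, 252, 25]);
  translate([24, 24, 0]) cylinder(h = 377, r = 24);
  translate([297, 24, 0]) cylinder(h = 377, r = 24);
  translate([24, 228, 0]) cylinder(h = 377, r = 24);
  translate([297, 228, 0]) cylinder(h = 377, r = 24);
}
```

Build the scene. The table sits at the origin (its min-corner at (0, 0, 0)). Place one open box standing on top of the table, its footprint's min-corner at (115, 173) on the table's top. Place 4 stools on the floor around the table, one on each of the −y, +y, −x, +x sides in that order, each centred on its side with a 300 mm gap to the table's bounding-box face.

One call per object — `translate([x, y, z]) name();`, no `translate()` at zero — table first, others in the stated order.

table();
translate([115, 173, 767]) open_box();
translate([163, -552, 0]) stool();
translate([163, 852, 0]) stool();
translate([-621, 150, 0]) stool();
translate([947, 150, 0]) stool();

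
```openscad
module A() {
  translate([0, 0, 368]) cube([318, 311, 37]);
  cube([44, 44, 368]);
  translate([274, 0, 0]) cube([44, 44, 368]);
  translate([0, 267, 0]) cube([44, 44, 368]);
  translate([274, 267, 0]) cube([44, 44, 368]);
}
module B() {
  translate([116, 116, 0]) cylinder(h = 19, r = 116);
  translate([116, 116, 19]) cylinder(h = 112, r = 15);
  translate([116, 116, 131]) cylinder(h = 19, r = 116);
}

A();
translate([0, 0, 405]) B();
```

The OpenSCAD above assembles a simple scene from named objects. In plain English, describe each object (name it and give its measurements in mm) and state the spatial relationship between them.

A is a four-legged stool. The seat is 318×311 mm, 37 mm thick, top at z = 405 mm. It stands on four square legs, each 44×44 mm in cross-section, from z = 0 to the seat underside, each flush with a corner of the seat.

B is a spool: two coaxial disc flanges of radius 116 mm and thickness 19 mm, joined by a core cylinder of radius 15 mm and height 112 mm. The lower flange rests on z = 0 and the three cylinders share a vertical axis.

The spool is on top of the stool.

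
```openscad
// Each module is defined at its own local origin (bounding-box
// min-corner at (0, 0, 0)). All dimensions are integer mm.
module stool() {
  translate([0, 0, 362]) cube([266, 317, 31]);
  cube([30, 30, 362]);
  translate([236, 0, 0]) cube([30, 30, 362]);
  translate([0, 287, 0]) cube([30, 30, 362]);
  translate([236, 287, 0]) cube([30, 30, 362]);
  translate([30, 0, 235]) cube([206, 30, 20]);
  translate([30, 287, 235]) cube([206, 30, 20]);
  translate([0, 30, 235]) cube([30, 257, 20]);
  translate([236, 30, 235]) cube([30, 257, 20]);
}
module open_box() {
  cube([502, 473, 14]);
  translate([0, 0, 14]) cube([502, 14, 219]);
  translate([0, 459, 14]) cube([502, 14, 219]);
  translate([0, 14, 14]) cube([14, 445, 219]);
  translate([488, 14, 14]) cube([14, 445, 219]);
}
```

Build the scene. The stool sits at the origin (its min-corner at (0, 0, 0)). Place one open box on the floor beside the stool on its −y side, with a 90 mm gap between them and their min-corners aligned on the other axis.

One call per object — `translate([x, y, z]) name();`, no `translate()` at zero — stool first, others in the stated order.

stool();
translate([0, -563, 0]) open_box();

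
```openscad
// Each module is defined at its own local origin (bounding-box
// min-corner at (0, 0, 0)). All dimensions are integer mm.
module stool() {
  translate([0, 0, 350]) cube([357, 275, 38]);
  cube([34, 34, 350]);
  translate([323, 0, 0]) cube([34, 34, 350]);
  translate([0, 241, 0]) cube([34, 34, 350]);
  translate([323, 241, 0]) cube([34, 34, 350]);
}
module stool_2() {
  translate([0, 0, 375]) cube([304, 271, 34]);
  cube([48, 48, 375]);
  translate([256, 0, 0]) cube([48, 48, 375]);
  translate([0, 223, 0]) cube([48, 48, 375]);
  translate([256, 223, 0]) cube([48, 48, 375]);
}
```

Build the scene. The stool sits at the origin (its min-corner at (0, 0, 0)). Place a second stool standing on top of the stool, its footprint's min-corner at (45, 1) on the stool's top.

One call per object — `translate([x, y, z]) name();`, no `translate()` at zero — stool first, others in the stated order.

stool();
translate([45, 1, 388]) stool_2();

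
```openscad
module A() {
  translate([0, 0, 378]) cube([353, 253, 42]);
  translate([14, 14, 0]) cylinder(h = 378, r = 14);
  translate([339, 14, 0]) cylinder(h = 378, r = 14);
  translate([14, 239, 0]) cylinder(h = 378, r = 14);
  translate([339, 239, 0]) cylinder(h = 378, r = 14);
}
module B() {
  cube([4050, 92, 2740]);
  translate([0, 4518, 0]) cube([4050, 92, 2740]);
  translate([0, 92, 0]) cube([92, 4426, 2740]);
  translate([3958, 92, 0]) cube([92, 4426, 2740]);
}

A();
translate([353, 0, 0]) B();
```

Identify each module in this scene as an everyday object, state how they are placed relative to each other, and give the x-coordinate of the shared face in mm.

A is a stool. B is a house frame. The house frame is against the stool's +x side, with their −y faces flush. The x-coordinate of the shared face is 353 mm.

The stool's +x face and the house frame's −x face are both at x = 353 mm.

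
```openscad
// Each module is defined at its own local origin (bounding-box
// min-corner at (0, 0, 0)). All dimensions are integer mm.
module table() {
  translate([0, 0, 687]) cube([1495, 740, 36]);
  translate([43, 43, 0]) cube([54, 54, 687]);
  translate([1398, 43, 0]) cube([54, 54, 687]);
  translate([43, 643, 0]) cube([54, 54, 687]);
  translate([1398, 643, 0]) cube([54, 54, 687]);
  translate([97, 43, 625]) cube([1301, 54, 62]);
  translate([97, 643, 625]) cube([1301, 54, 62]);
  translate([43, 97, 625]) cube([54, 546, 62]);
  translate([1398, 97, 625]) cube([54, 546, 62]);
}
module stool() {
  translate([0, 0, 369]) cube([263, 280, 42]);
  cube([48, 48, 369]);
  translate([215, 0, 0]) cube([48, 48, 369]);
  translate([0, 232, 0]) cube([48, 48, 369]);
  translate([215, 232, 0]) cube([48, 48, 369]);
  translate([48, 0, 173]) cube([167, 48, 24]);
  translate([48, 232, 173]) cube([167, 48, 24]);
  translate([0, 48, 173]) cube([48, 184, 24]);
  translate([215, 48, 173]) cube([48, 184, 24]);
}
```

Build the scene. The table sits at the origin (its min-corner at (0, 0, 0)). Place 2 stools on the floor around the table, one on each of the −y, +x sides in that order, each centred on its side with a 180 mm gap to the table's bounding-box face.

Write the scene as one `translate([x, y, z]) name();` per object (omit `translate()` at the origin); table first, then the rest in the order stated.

table();
translate([616, -460, 0]) stool();
translate([1675, 230, 0]) stool();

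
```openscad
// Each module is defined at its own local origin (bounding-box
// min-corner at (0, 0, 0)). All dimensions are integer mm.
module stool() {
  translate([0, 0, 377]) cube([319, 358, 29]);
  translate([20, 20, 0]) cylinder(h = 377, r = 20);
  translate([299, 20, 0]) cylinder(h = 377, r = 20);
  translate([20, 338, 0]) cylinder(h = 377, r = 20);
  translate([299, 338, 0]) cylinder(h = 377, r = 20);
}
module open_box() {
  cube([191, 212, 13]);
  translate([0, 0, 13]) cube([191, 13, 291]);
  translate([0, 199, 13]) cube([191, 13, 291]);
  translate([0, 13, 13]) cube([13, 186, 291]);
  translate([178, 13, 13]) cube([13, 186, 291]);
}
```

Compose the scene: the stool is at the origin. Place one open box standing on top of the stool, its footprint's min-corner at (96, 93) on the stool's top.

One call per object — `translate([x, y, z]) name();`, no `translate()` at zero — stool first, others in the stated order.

stool();
translate([96, 93, 406]) open_box();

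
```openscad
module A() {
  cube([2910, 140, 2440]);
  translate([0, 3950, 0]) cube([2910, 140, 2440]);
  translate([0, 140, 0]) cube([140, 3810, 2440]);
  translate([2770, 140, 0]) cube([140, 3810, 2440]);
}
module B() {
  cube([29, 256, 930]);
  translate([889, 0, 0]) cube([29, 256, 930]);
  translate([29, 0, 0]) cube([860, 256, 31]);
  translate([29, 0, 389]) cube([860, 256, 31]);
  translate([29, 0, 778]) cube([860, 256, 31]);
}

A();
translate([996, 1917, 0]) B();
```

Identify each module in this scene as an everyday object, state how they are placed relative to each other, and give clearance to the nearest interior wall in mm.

A is a house frame. B is a bookshelf. The bookshelf sits inside the house frame, centred. The clearance to the nearest interior wall is 856 mm.

Clearances: x = 856, y = 1777; minimum 856 mm.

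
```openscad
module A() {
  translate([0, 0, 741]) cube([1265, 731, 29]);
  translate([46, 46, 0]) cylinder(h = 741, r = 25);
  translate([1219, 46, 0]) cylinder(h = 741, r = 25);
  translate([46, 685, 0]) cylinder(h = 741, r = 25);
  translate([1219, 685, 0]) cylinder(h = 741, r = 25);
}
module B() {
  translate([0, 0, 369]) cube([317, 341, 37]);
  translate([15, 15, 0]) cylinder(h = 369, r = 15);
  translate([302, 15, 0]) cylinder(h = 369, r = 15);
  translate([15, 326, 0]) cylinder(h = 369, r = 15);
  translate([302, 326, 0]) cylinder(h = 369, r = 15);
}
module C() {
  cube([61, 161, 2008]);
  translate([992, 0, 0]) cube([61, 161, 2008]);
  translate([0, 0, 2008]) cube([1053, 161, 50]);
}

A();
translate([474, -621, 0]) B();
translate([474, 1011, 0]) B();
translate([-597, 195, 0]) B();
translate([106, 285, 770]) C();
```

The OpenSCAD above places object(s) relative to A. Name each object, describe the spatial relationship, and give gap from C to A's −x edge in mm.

A is a table. B is a stool. C is a door frame. Three stools sit around the table at the −y, +y, −x sides. The door frame is on top of the table, centred. The gap from the door frame to the table's −x edge is 106 mm.

The door frame's min-x is at 106; the table's min-x is 0; gap = 106 mm.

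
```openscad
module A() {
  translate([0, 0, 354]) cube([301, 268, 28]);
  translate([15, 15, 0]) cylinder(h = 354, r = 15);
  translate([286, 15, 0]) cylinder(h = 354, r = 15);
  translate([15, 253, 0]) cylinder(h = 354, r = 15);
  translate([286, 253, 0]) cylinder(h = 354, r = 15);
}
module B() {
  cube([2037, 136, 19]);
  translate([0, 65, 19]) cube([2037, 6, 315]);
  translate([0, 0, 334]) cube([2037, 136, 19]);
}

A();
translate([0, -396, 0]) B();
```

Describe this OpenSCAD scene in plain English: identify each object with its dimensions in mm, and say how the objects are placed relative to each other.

A is a simple wooden stool: a rectangular seat 301 mm (x) by 268 mm (y), 28 mm thick, top face at z = 382 mm, on four round legs, each 30 mm in diameter. The legs rest on z = 0, each leg's axis is inset half a diameter from the nearest pair of seat edges (so the leg's bounding box is flush with the corner).

B is an I-beam lying along x, 2037 mm long. Overall section height 353 mm. Two flanges 136 mm wide (y) and 19 mm thick, one on the floor and one at the top; a web 6 mm thick runs between them, centred on the flange width.

The I-beam is on the floor beside the stool on its −y side.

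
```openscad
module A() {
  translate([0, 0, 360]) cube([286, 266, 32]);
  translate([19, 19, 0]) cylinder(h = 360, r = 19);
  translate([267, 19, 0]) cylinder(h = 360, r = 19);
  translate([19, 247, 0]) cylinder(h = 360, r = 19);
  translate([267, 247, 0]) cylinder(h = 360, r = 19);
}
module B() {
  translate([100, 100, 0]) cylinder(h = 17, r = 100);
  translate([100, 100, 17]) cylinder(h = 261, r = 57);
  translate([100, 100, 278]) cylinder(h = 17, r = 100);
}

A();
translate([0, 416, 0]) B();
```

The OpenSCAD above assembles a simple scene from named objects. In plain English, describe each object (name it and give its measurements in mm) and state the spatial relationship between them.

A is a simple wooden stool: a rectangular seat 286 mm (x) by 266 mm (y), 32 mm thick, top face at z = 392 mm, on four round legs, each 38 mm in diameter. The legs rest on z = 0, each leg's axis is inset half a diameter from the nearest pair of seat edges (so the leg's bounding box is flush with the corner).

B is a spool: two coaxial disc flanges of radius 100 mm and thickness 17 mm, joined by a core cylinder of radius 57 mm and height 261 mm. The lower flange rests on z = 0 and the three cylinders share a vertical axis.

The spool is on the floor beside the stool on its +y side.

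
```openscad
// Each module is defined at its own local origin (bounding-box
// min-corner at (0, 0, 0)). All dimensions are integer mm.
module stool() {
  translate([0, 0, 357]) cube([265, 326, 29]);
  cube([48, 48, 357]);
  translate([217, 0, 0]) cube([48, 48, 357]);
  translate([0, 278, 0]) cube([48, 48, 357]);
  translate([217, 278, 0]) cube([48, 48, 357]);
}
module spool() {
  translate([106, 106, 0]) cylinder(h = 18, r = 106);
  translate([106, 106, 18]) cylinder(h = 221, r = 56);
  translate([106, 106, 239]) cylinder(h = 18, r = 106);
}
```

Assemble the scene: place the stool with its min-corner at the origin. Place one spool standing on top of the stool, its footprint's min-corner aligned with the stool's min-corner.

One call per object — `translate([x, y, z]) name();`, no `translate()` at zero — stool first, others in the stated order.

stool();
translate([0, 0, 386]) spool();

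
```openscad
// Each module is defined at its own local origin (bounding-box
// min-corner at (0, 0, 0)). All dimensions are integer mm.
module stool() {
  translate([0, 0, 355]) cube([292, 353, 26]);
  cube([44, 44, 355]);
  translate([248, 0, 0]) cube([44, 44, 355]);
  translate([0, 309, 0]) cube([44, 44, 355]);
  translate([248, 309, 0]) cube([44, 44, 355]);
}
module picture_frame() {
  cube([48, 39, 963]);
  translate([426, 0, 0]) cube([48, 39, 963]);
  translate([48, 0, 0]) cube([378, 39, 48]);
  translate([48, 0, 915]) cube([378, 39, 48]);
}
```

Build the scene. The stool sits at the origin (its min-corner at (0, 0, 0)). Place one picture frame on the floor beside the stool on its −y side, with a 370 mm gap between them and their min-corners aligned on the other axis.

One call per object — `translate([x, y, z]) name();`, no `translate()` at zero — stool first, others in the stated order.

stool();
translate([0, -409, 0]) picture_frame();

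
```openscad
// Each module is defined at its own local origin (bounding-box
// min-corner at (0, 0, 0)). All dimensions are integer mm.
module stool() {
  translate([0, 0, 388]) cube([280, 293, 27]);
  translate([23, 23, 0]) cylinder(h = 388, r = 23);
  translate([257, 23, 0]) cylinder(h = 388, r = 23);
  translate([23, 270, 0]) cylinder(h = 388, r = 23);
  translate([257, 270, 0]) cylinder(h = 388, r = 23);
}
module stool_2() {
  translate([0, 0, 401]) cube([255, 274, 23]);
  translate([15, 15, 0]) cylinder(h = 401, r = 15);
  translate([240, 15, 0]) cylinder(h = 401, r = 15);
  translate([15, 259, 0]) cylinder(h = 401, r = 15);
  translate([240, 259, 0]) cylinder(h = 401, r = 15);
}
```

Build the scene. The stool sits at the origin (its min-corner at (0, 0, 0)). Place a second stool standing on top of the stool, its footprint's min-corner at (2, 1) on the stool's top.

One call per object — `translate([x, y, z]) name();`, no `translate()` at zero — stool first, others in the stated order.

stool();
translate([2, 1, 415]) stool_2();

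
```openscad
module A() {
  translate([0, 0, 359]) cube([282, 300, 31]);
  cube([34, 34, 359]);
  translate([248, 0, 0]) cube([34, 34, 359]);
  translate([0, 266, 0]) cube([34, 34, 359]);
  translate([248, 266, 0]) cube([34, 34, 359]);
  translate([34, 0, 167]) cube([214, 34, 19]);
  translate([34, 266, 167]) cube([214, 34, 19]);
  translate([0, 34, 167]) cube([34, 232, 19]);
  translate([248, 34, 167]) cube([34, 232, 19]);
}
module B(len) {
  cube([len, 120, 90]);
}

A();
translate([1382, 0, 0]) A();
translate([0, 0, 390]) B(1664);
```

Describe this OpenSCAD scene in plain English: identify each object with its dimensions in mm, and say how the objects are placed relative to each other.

A is a four-legged stool. The seat is 282×300 mm, 31 mm thick, top at z = 390 mm. It stands on four square legs, each 34×34 mm in cross-section, from z = 0 to the seat underside, each flush with a corner of the seat. Four stretchers, 34 mm wide and 19 mm tall, connect adjacent legs with their undersides at z = 167 mm, each running between the inner faces of the legs it joins and aligned with the legs' outer faces on the other axis.

B is a rectangular beam 1664 mm long (x), 120 mm deep (y), 90 mm thick (z).

The beam spans the tops of two stools placed 1100 mm apart, resting at z = 390 mm.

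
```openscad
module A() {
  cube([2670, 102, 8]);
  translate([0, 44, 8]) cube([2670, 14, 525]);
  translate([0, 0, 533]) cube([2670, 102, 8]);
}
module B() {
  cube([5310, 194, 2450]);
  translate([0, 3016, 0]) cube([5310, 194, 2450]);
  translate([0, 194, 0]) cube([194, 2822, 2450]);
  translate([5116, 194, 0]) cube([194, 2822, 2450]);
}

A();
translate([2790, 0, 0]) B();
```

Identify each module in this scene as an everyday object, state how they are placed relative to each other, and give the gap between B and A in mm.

The house frame's nearest face is 120 mm from the I-beam's +x face.

A is an I-beam. B is a house frame. The house frame is on the floor beside the I-beam on its +x side. The gap between the house frame and the I-beam is 120 mm.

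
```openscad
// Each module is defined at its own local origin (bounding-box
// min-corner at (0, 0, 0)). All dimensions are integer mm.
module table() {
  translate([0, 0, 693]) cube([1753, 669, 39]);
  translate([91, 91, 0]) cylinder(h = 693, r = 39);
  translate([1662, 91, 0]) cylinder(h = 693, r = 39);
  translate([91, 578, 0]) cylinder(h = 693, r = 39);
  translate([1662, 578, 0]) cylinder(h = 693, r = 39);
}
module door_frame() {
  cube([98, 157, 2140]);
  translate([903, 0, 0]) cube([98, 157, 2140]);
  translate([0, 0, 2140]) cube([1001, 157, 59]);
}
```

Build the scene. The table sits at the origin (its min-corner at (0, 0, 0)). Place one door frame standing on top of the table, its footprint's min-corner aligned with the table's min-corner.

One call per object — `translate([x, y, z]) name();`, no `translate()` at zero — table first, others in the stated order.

table();
translate([0, 0, 732]) door_frame();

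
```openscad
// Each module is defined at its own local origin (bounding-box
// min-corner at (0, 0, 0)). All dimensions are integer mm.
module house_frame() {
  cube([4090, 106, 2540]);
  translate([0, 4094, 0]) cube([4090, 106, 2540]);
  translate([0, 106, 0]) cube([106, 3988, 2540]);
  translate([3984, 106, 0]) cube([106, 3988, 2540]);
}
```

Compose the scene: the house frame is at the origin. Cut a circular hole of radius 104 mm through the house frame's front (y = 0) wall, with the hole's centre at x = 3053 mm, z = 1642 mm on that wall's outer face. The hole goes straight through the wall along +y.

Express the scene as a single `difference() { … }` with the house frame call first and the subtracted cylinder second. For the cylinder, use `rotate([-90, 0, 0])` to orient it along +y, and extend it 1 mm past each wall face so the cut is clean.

difference() {
  house_frame();
  translate([3053, -1, 1642]) rotate([-90, 0, 0]) cylinder(h = 108, r = 104);
}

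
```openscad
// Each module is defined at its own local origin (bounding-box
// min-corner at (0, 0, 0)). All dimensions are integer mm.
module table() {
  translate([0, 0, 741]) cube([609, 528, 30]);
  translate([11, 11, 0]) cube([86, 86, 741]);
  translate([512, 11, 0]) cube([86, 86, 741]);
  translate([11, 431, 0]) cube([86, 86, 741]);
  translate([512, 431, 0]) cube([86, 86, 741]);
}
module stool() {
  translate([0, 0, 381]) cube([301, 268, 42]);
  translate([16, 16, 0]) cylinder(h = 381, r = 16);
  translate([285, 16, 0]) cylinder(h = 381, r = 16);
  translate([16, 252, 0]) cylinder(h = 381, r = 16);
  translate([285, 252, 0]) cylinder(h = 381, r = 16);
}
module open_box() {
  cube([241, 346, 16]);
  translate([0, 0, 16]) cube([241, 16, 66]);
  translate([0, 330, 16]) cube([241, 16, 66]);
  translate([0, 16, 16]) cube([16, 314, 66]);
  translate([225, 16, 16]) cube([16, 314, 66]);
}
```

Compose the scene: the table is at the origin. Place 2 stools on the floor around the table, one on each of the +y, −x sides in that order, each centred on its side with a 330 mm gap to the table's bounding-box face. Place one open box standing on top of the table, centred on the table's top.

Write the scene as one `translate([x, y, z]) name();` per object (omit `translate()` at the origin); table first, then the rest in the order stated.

table();
translate([154, 858, 0]) stool();
translate([-631, 130, 0]) stool();
translate([184, 91, 771]) open_box();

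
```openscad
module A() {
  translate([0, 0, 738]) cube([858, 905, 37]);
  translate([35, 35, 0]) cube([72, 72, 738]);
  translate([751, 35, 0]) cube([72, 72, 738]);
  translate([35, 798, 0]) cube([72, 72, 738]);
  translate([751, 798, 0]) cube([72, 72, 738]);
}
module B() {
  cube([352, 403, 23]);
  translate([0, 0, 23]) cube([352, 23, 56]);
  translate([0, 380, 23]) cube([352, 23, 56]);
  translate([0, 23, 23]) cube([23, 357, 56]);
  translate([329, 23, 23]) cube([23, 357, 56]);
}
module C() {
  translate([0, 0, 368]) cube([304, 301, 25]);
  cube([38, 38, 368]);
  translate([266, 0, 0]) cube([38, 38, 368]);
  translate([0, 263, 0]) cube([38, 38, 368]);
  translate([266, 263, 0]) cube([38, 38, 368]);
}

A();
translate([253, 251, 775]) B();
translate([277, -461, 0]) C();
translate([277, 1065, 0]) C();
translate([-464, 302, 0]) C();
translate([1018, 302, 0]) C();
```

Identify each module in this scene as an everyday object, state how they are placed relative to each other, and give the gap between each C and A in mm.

A is a table. B is an open box. C is a stool. The open box is on top of the table, centred. Four stools sit around the table at the −y, +y, −x, +x sides. The gap between each stool and the table is 160 mm.

Each stool's nearest face is 160 mm from the table's bounding box.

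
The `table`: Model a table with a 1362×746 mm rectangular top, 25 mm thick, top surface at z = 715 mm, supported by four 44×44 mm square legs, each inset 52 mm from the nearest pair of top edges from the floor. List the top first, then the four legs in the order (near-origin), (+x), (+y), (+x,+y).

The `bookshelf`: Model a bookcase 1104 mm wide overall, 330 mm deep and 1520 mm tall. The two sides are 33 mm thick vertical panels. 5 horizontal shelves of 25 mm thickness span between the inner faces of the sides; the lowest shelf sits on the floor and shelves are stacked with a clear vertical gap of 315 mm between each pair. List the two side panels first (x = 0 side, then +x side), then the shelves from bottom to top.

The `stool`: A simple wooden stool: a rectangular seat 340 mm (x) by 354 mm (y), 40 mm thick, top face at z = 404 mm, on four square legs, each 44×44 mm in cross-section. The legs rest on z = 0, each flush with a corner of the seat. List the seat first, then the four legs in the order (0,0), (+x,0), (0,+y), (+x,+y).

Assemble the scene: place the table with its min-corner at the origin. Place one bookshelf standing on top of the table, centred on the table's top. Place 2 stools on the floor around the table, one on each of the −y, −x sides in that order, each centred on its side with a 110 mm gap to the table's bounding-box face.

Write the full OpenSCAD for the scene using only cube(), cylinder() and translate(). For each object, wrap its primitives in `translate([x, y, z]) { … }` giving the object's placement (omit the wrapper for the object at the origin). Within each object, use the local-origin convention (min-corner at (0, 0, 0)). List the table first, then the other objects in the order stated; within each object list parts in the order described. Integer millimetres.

translate([0, 0, 690]) cube([1362, 746, 25]);
translate([52, 52, 0]) cube([44, 44, 690]);
translate([1266, 52, 0]) cube([44, 44, 690]);
translate([52, 650, 0]) cube([44, 44, 690]);
translate([1266, 650, 0]) cube([44, 44, 690]);
translate([129, 208, 715]) {
  cube([33, 330, 1520]);
  translate([1071, 0, 0]) cube([33, 330, 1520]);
  translate([33, 0, 0]) cube([1038, 330, 25]);
  translate([33, 0, 340]) cube([1038, 330, 25]);
  translate([33, 0, 680]) cube([1038, 330, 25]);
  translate([33, 0, 1020]) cube([1038, 330, 25]);
  translate([33, 0, 1360]) cube([1038, 330, 25]);
}
translate([511, -464, 0]) {
  translate([0, 0, 364]) cube([340, 354, 40]);
  cube([44, 44, 364]);
  translate([296, 0, 0]) cube([44, 44, 364]);
  translate([0, 310, 0]) cube([44, 44, 364]);
  translate([296, 310, 0]) cube([44, 44, 364]);
}
translate([-450, 196, 0]) {
  translate([0, 0, 364]) cube([340, 354, 40]);
  cube([44, 44, 364]);
  translate([296, 0, 0]) cube([44, 44, 364]);
  translate([0, 310, 0]) cube([44, 44, 364]);
  translate([296, 310, 0]) cube([44, 44, 364]);
}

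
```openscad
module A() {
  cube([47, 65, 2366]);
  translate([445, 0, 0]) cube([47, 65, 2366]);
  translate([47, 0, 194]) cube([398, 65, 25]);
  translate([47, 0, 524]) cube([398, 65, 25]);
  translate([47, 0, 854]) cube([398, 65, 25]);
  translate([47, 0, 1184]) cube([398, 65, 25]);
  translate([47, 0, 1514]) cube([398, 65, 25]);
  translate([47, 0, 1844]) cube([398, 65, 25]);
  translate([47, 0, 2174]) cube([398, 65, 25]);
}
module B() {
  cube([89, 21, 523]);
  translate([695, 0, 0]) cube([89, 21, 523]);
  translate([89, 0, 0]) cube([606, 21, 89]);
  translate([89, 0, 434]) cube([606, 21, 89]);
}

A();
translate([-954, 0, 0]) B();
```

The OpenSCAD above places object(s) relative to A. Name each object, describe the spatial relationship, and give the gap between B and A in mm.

The picture frame's nearest face is 170 mm from the ladder's −x face.

A is a ladder. B is a picture frame. The picture frame is on the floor beside the ladder on its −x side. The gap between the picture frame and the ladder is 170 mm.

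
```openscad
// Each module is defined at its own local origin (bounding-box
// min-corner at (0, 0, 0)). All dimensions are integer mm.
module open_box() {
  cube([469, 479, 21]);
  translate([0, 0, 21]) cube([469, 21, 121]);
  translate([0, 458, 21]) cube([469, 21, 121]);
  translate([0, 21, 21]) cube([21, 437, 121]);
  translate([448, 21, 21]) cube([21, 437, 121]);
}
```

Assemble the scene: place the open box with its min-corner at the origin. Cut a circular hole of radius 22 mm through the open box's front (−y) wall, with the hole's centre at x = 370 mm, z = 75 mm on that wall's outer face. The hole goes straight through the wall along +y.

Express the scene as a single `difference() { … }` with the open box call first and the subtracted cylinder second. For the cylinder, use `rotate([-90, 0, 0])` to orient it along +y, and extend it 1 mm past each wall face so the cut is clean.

difference() {
  open_box();
  translate([370, -1, 75]) rotate([-90, 0, 0]) cylinder(h = 23, r = 22);
}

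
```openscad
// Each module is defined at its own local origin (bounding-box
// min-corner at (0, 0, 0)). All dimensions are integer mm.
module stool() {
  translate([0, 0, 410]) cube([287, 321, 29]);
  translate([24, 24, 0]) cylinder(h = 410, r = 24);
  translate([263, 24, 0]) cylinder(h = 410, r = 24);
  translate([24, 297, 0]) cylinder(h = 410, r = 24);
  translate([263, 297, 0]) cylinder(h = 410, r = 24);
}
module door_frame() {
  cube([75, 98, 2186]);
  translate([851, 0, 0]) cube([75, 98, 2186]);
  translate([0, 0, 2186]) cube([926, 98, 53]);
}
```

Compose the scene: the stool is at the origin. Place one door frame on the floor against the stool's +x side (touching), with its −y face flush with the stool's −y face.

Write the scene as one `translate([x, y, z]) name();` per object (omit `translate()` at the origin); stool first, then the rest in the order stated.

stool();
translate([287, 0, 0]) door_frame();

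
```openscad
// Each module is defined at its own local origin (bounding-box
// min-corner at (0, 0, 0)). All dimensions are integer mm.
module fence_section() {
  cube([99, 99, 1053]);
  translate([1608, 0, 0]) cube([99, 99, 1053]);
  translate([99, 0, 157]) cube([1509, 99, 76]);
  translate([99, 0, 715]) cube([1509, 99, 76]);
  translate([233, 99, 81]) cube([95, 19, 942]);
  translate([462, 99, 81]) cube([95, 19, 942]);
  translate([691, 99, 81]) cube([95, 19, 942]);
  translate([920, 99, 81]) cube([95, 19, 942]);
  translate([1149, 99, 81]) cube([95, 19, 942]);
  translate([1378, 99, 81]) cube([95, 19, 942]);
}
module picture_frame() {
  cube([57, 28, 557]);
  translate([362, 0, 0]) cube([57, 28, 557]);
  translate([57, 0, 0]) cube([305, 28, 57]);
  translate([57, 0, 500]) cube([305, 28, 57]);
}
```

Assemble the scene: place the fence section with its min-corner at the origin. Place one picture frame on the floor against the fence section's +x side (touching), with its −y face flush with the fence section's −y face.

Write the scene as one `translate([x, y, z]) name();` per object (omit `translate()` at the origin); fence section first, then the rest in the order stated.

fence_section();
translate([1707, 0, 0]) picture_frame();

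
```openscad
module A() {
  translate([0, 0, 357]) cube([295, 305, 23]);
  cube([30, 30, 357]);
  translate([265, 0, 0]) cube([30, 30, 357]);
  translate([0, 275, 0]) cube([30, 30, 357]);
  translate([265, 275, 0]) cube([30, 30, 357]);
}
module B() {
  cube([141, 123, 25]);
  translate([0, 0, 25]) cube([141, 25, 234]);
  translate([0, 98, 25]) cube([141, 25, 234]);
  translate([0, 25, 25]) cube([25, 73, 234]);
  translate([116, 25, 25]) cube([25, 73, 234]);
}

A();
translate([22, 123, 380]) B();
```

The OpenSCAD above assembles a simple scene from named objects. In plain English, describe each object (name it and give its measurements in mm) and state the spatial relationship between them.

A is a simple wooden stool: a rectangular seat 295 mm (x) by 305 mm (y), 23 mm thick, top face at z = 380 mm, on four square legs, each 30×30 mm in cross-section. The legs rest on z = 0, each flush with a corner of the seat.

B is an open storage box with external size 141×123×259 mm and wall thickness 25 mm (the base is also 25 mm thick). The base covers the whole footprint; the four walls stand on the base, with the y-facing walls full-width and the x-facing walls fitting between their inner faces.

The open box is on top of the stool.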